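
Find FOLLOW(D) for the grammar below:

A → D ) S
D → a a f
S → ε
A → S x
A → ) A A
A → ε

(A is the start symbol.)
{ ')' }

In A → D ) S: D is followed by ')' S, add FIRST(')' S) \ {ε} = { ')' }

Taking the union: FOLLOW(D) = { ')' }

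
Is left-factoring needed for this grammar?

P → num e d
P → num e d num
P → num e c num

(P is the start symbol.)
Left-factoring is needed when two productions for the same non-terminal
share a common prefix on the right-hand side.

Productions for P:
  P → num e d
  P → num e d num
  P → num e c num

Found common prefix 'num e' in productions for P

Answer: Yes, P has productions with common prefix 'num e'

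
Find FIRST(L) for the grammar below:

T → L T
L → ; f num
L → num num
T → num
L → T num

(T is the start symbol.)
FIRST sets of the other non-terminals involved (by the same procedure, iterated to a fixed point):
  FIRST(T) = { ';', 'num' }

From L → ; f num:
  - ';' is a terminal: add ';' and stop
From L → num num:
  - num is a terminal: add 'num' and stop
From L → T num:
  - T is a non-terminal: add FIRST(T) \ {ε} = { ';', 'num' }
    T is not nullable, so stop

Collecting: FIRST(L) = { ';', 'num' }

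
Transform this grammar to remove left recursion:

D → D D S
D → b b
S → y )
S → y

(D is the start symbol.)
D → b b D'
D' → D S D'
D' → ε
S → y )
S → y

D is directly left-recursive. The standard transformation for
  A → A α₁ | ... | A α_m | β₁ | ... | β_n
is
  A  → β₁ A' | ... | β_n A'
  A' → α₁ A' | ... | α_m A' | ε

D → b b becomes D → b b D'
D → D D S becomes D' → D S D'
Add D' → ε

Productions for other non-terminals are unchanged:
  S → y )
  S → y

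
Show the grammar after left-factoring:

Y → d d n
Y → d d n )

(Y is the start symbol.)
Y → d d n Y'
Y' → ε
Y' → )

Left-factoring transforms A → αβ₁ | αβ₂ into A → αA' and A' → β₁ | β₂
(α is the longest common prefix among the alternatives). Repeat until
no nonterminal has two alternatives with a common prefix.

Round 1: Y has alternatives sharing prefix 'd d n'. Introduce Y': Y → d d n Y'
  Add: Y' → ε
  Add: Y' → )

No remaining common prefixes — done.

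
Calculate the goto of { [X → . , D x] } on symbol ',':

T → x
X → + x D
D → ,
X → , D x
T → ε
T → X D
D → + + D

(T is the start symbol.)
{ [D → . + + D], [D → . ,], [X → , . D x] }

GOTO(I, ',') = CLOSURE({ [A → αX.β] : [A → α.Xβ] ∈ I, X = ',' })

Items with dot before ',', with the dot advanced:
  [X → . , D x] → [X → , . D x]
Closure of the advanced items:
  [X → , . D x] has the dot before D: add [D → . ,], [D → . + + D]

GOTO = { [D → . + + D], [D → . ,], [X → , . D x] }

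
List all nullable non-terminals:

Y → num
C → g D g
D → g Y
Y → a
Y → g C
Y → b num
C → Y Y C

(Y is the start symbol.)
A non-terminal is nullable if it can derive ε (the empty string): either it has an ε-production, or it has a production whose right-hand side consists entirely of nullable non-terminals.

There are no ε-productions, so no non-terminal can derive ε.
No non-terminals are nullable.

Answer: None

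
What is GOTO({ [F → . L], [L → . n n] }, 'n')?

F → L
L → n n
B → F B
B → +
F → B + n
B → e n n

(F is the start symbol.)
{ [L → n . n] }

GOTO(I, 'n') = CLOSURE({ [A → αX.β] : [A → α.Xβ] ∈ I, X = 'n' })

Items with dot before 'n', with the dot advanced:
  [L → . n n] → [L → n . n]
Closure adds nothing (no advanced item has the dot before a non-terminal).

GOTO = { [L → n . n] }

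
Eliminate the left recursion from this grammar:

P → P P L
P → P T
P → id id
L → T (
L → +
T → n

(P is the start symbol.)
P is directly left-recursive. The standard transformation for
  A → A α₁ | ... | A α_m | β₁ | ... | β_n
is
  A  → β₁ A' | ... | β_n A'
  A' → α₁ A' | ... | α_m A' | ε

P → id id becomes P → id id P'
P → P P L becomes P' → P L P'
P → P T becomes P' → T P'
Add P' → ε

Productions for other non-terminals are unchanged:
  L → T (
  L → +
  T → n

Resulting grammar:
P → id id P'
P' → P L P'
P' → T P'
P' → ε
L → T (
L → +
T → n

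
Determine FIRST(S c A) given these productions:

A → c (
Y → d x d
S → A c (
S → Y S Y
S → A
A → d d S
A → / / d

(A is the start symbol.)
{ '/', 'c', 'd' }

FIRST sets of the non-terminals involved (from the grammar, by fixed-point iteration):
  FIRST(S) = { '/', 'c', 'd' }

To compute FIRST(S c A), process the symbols left to right:
Symbol S is a non-terminal. Add FIRST(S) \ {ε} = { '/', 'c', 'd' }
S is not nullable (ε ∉ FIRST(S)), so stop here.
FIRST(S c A) = { '/', 'c', 'd' }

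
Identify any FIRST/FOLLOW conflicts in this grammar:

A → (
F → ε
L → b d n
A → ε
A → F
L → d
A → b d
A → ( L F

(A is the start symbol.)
No FIRST/FOLLOW conflicts.

A FIRST/FOLLOW conflict occurs when a non-terminal N has a nullable alternative N → β (β ⇒* ε) and another alternative N → α with FIRST(α) ∩ FOLLOW(N) ≠ ∅: on such a lookahead the parser cannot decide between expanding α and letting N vanish via β.

Nullable non-terminals: A, F.
FIRST sets used below: FIRST(F) = { ε }

A: nullable alternative(s) A → ε, A → F; FOLLOW(A) = { $ }
  A → (: FIRST \ {ε} = { '(' } — disjoint from FOLLOW(A)
  A → ε: FIRST \ {ε} = { } — disjoint from FOLLOW(A)
  A → F: FIRST \ {ε} = { } — disjoint from FOLLOW(A)
  A → b d: FIRST \ {ε} = { 'b' } — disjoint from FOLLOW(A)
  A → ( L F: FIRST \ {ε} = { '(' } — disjoint from FOLLOW(A)
F has a nullable alternative but only one production, so nothing to check.

L has no nullable alternative, so no FIRST/FOLLOW check is needed there.

No FIRST/FOLLOW conflicts found.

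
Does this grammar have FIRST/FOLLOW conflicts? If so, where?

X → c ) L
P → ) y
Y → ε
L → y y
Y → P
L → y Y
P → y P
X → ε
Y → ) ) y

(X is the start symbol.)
No FIRST/FOLLOW conflicts.

Nullable non-terminals: X, Y.
FIRST sets used below: FIRST(P) = { ')', 'y' }

X: nullable alternative(s) X → ε; FOLLOW(X) = { $ }
  X → c ) L: FIRST \ {ε} = { 'c' } — disjoint from FOLLOW(X)
  X → ε: FIRST \ {ε} = { } — this is the only nullable alternative, skip

Y: nullable alternative(s) Y → ε; FOLLOW(Y) = { $ }
  Y → ε: FIRST \ {ε} = { } — this is the only nullable alternative, skip
  Y → P: FIRST \ {ε} = { ')', 'y' } — disjoint from FOLLOW(Y)
  Y → ) ) y: FIRST \ {ε} = { ')' } — disjoint from FOLLOW(Y)

L, P have no nullable alternative, so no FIRST/FOLLOW check is needed there.

No FIRST/FOLLOW conflicts found.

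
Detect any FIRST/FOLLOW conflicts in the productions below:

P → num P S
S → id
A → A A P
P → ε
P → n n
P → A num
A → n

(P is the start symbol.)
Yes. P → num P S with FOLLOW(P) on { 'num' }; P → n n with FOLLOW(P) on { 'n' }; P → A num with FOLLOW(P) on { 'n' }

Nullable non-terminals: P.
FIRST sets used below: FIRST(A) = { 'n' }

P: nullable alternative(s) P → ε; FOLLOW(P) = { $, 'id', 'n', 'num' }
  P → num P S: FIRST \ {ε} = { 'num' } — overlaps FOLLOW(P) on { 'num' }: CONFLICT
  P → ε: FIRST \ {ε} = { } — this is the only nullable alternative, skip
  P → n n: FIRST \ {ε} = { 'n' } — overlaps FOLLOW(P) on { 'n' }: CONFLICT
  P → A num: FIRST \ {ε} = { 'n' } — overlaps FOLLOW(P) on { 'n' }: CONFLICT

A, S have no nullable alternative, so no FIRST/FOLLOW check is needed there.

So the grammar has 3 FIRST/FOLLOW conflicts (marked CONFLICT above).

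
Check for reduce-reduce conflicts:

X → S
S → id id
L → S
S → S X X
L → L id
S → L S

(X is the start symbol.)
Yes — I2: [L → S .] vs [X → S .]; I8: [L → S .] vs [S → L S .]

A reduce-reduce conflict occurs when an LR(0) state has two complete items [A → α .] and [B → β .] — both call for a reduction, and with no lookahead the parser cannot choose between them.

Augment with X' → X and build the canonical LR(0) collection (I0 = CLOSURE({[X' → . X]}), then GOTO on every symbol after a dot until no new states appear). It has 10 states:
  I0: { [L → . L id], [L → . S], [S → . L S], [S → . S X X], [S → . id id], [X → . S], [X' → . X] }  — shift
  I1: { [L → . L id], [L → . S], [L → L . id], [S → . L S], [S → . S X X], [S → . id id], [S → L . S] }  — shift
  I2: { [L → . L id], [L → . S], [L → S .], [S → . L S], [S → . S X X], [S → . id id], [S → S . X X], [X → . S], [X → S .] }  — shift, 2 reduces
  I3: { [X' → X .] }  — accept
  I4: { [S → id . id] }  — shift
  I5: { [S → id id .] }  — reduce
  I6: { [L → . L id], [L → . S], [S → . L S], [S → . S X X], [S → . id id], [S → S X . X], [X → . S] }  — shift
  I7: { [S → S X X .] }  — reduce
  I8: { [L → . L id], [L → . S], [L → S .], [S → . L S], [S → . S X X], [S → . id id], [S → L S .], [S → S . X X], [X → . S] }  — shift, 2 reduces
  I9: { [L → L id .], [S → id . id] }  — shift, reduce

I2 contains complete items [L → S .], [X → S .] — reduce-reduce conflict.
I8 contains complete items [L → S .], [S → L S .] — reduce-reduce conflict.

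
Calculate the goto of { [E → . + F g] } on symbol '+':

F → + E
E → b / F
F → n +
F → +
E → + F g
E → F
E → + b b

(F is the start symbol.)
{ [E → + . F g], [F → . + E], [F → . +], [F → . n +] }

GOTO(I, '+') = CLOSURE({ [A → αX.β] : [A → α.Xβ] ∈ I, X = '+' })

Items with dot before '+', with the dot advanced:
  [E → . + F g] → [E → + . F g]
Closure of the advanced items:
  [E → + . F g] has the dot before F: add [F → . + E], [F → . n +], [F → . +]

GOTO = { [E → + . F g], [F → . + E], [F → . +], [F → . n +] }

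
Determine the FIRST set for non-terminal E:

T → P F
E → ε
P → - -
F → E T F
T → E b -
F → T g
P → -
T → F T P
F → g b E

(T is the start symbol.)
From E → ε:
  - ε-production, so ε ∈ FIRST(E)

Collecting: FIRST(E) = { ε }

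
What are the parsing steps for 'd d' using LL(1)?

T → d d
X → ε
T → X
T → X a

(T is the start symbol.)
Stack is shown with the top on the left.

Stack  Input  Action
--------------------
T $    d d $  output T → d d
d d $  d d $  match 'd'
d $    d $    match 'd'
$      $      accept

The string is accepted.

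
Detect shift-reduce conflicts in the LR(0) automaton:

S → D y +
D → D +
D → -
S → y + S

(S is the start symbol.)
A shift-reduce conflict occurs when an LR(0) state has both:
  - a complete (reduce) item [A → α .] (dot at the end), and
  - a shift item [B → β . c γ] (dot before a terminal).

Augment with S' → S and build the canonical LR(0) collection (I0 = CLOSURE({[S' → . S]}), then GOTO on every symbol after a dot until no new states appear). It has 10 states:
  I0: { [D → . -], [D → . D +], [S → . D y +], [S → . y + S], [S' → . S] }  — shift
  I1: { [D → - .] }  — reduce
  I2: { [D → D . +], [S → D . y +] }  — shift
  I3: { [S' → S .] }  — accept
  I4: { [S → y . + S] }  — shift
  I5: { [D → . -], [D → . D +], [S → . D y +], [S → . y + S], [S → y + . S] }  — shift
  I6: { [S → y + S .] }  — reduce
  I7: { [D → D + .] }  — reduce
  I8: { [S → D y . +] }  — shift
  I9: { [S → D y + .] }  — reduce

No state contains both a complete item and a shift item.

Answer: No shift-reduce conflicts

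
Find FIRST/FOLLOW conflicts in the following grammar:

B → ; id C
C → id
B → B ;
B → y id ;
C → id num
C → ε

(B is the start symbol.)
Nullable non-terminals: C.

C: nullable alternative(s) C → ε; FOLLOW(C) = { $, ';' }
  C → id: FIRST \ {ε} = { 'id' } — disjoint from FOLLOW(C)
  C → id num: FIRST \ {ε} = { 'id' } — disjoint from FOLLOW(C)
  C → ε: FIRST \ {ε} = { } — this is the only nullable alternative, skip

B has no nullable alternative, so no FIRST/FOLLOW check is needed there.

No FIRST/FOLLOW conflicts found.

Answer: No FIRST/FOLLOW conflicts.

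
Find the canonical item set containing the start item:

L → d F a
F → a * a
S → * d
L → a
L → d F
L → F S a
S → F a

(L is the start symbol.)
First, augment the grammar with L' → L
I₀ = CLOSURE({ [L' → . L] }):
  [L' → . L] has the dot before L: add [L → . d F a], [L → . a], [L → . d F], [L → . F S a]
  [L → . F S a] has the dot before F: add [F → . a * a]
No further items can be added.

I₀ = { [F → . a * a], [L → . F S a], [L → . a], [L → . d F a], [L → . d F], [L' → . L] }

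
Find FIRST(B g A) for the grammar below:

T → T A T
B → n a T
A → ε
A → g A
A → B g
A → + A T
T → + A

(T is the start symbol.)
FIRST sets of the non-terminals involved (from the grammar, by fixed-point iteration):
  FIRST(B) = { 'n' }

To compute FIRST(B g A), process the symbols left to right:
Symbol B is a non-terminal. Add FIRST(B) \ {ε} = { 'n' }
B is not nullable (ε ∉ FIRST(B)), so stop here.
FIRST(B g A) = { 'n' }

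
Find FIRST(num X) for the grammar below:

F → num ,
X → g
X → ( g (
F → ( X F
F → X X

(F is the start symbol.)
To compute FIRST(num X), process the symbols left to right:
Symbol num is a terminal. Add 'num' and stop.
FIRST(num X) = { 'num' }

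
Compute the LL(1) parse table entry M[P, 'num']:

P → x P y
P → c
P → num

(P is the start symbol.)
To find M[P, 'num'], we find productions for P where 'num' is in the predict set (PREDICT(N → α) = (FIRST(α) \ {ε}) ∪ (FOLLOW(N) if α ⇒* ε)).

P → x P y: PREDICT = { 'x' }
P → c: PREDICT = { 'c' }
P → num: PREDICT = { 'num' }
  'num' is in predict set, so this production goes in M[P, 'num']

M[P, 'num'] = P → num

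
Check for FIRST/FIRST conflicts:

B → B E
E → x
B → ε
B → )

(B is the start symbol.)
A FIRST/FIRST conflict occurs when two productions N → α and N → β for the same non-terminal have FIRST(α) ∩ FIRST(β) ≠ ∅ (with ε ∈ FIRST of a nullable right-hand side, so two nullable alternatives also conflict).

FIRST sets of the non-terminals at (or reachable through a nullable prefix from) the front of some alternative:
  FIRST(B) = { ')', 'x', ε }
  FIRST(E) = { 'x' }

Productions for B:
  B → B E: FIRST = { ')', 'x' }
  B → ε: FIRST = { ε }
  B → ): FIRST = { ')' }
E has only one production, so no FIRST/FIRST conflict is possible there.

Conflict for B: B → B E and B → )
  Overlap: { ')' }

Answer: Yes. B → B E / B → ')' on { ')' }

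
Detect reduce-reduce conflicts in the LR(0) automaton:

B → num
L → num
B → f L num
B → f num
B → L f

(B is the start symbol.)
Yes — I4: [B → num .] vs [L → num .]; I6: [B → f num .] vs [L → num .]

Augment with B' → B and build the canonical LR(0) collection (I0 = CLOSURE({[B' → . B]}), then GOTO on every symbol after a dot until no new states appear). It has 9 states:
  I0: { [B → . L f], [B → . f L num], [B → . f num], [B → . num], [B' → . B], [L → . num] }  — shift
  I1: { [B' → B .] }  — accept
  I2: { [B → L . f] }  — shift
  I3: { [B → f . L num], [B → f . num], [L → . num] }  — shift
  I4: { [B → num .], [L → num .] }  — 2 reduces
  I5: { [B → f L . num] }  — shift
  I6: { [B → f num .], [L → num .] }  — 2 reduces
  I7: { [B → f L num .] }  — reduce
  I8: { [B → L f .] }  — reduce

I4 contains complete items [B → num .], [L → num .] — reduce-reduce conflict.
I6 contains complete items [B → f num .], [L → num .] — reduce-reduce conflict.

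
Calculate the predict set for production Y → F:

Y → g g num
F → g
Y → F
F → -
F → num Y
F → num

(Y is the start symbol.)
{ '-', 'g', 'num' }

PREDICT(Y → F) = (FIRST(RHS) \ {ε}) ∪ (FOLLOW(Y) if ε ∈ FIRST(RHS), i.e. RHS ⇒* ε)
FIRST(F) = { '-', 'g', 'num' }
FIRST(F) = { '-', 'g', 'num' }
ε ∉ FIRST(F), so FOLLOW(Y) is not added.
PREDICT(Y → F) = { '-', 'g', 'num' }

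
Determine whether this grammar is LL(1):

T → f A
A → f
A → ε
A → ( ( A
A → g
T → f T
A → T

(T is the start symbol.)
No. Predict set conflict for T: { 'f' }

Relevant sets:
  FIRST(T) = { 'f' }
  FOLLOW(A) = { $ }

For T:
  PREDICT(T → f A) = { 'f' }
  PREDICT(T → f T) = { 'f' }
For A:
  PREDICT(A → f) = { 'f' }
  PREDICT(A → ε) = { $ }
  PREDICT(A → '(' '(' A) = { '(' }
  PREDICT(A → g) = { 'g' }
  PREDICT(A → T) = { 'f' }

Conflict found: Predict set conflict for T: { 'f' }
The grammar is NOT LL(1).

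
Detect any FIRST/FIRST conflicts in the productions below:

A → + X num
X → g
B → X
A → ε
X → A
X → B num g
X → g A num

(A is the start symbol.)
A FIRST/FIRST conflict occurs when two productions N → α and N → β for the same non-terminal have FIRST(α) ∩ FIRST(β) ≠ ∅ (with ε ∈ FIRST of a nullable right-hand side, so two nullable alternatives also conflict).

FIRST sets of the non-terminals at (or reachable through a nullable prefix from) the front of some alternative:
  FIRST(A) = { '+', ε }
  FIRST(B) = { '+', 'g', 'num', ε }

Productions for A:
  A → + X num: FIRST = { '+' }
  A → ε: FIRST = { ε }
Productions for X:
  X → g: FIRST = { 'g' }
  X → A: FIRST = { '+', ε }
  X → B num g: FIRST = { '+', 'g', 'num' }
  X → g A num: FIRST = { 'g' }
B has only one production, so no FIRST/FIRST conflict is possible there.

Conflict for X: X → g and X → B num g
  Overlap: { 'g' }
Conflict for X: X → g and X → g A num
  Overlap: { 'g' }
Conflict for X: X → A and X → B num g
  Overlap: { '+' }
Conflict for X: X → B num g and X → g A num
  Overlap: { 'g' }

Answer: Yes. X → g / X → B num g on { 'g' }; X → g / X → g A num on { 'g' }; X → A / X → B num g on { '+' }; X → B num g / X → g A num on { 'g' }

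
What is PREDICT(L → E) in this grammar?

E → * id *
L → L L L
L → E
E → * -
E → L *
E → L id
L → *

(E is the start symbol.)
PREDICT(L → E) = (FIRST(RHS) \ {ε}) ∪ (FOLLOW(L) if ε ∈ FIRST(RHS), i.e. RHS ⇒* ε)
FIRST(E) = { '*' }
FIRST(E) = { '*' }
ε ∉ FIRST(E), so FOLLOW(L) is not added.
PREDICT(L → E) = { '*' }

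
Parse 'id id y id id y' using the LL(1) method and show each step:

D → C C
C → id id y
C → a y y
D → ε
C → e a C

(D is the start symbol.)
LL(1) parsing maintains a stack (initially the start symbol over $) and the input. At each step: if the stack top is a terminal, match it against the current input token; if it is a non-terminal N, replace it with the RHS of M[N, lookahead] (the unique production whose predict set contains the lookahead).

Stack is shown with the top on the left.

Stack        Input              Action
--------------------------------------
D $          id id y id id y $  output D → C C
C C $        id id y id id y $  output C → id id y
id id y C $  id id y id id y $  match 'id'
id y C $     id y id id y $     match 'id'
y C $        y id id y $        match 'y'
C $          id id y $          output C → id id y
id id y $    id id y $          match 'id'
id y $       id y $             match 'id'
y $          y $                match 'y'
$            $                  accept

The string is accepted.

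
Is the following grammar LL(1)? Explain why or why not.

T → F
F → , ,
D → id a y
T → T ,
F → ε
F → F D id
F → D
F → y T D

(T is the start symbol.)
A grammar is LL(1) if for each non-terminal N with multiple productions, the predict sets of those productions are pairwise disjoint, where PREDICT(N → α) = (FIRST(α) \ {ε}) ∪ (FOLLOW(N) if α ⇒* ε).

Relevant sets:
  FIRST(F) = { ',', 'id', 'y', ε }
  FIRST(T) = { ',', 'id', 'y', ε }
  FIRST(D) = { 'id' }
  FOLLOW(T) = { $, ',', 'id' }
  FOLLOW(F) = { $, ',', 'id' }

For T:
  PREDICT(T → F) = { $, ',', 'id', 'y' }
  PREDICT(T → T ',') = { ',', 'id', 'y' }
For F:
  PREDICT(F → ',' ',') = { ',' }
  PREDICT(F → ε) = { $, ',', 'id' }
  PREDICT(F → F D id) = { ',', 'id', 'y' }
  PREDICT(F → D) = { 'id' }
  PREDICT(F → y T D) = { 'y' }
D has a single production, so nothing to check there.

Conflict found: Predict set conflict for T: { ',', 'id', 'y' }
The grammar is NOT LL(1).

Answer: No. Predict set conflict for T: { ',', 'id', 'y' }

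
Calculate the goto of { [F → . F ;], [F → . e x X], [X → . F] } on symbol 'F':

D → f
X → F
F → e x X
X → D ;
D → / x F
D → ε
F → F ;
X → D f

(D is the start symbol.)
GOTO(I, 'F') = CLOSURE({ [A → αX.β] : [A → α.Xβ] ∈ I, X = 'F' })

Items with dot before 'F', with the dot advanced:
  [F → . F ;] → [F → F . ;]
  [X → . F] → [X → F .]
Closure adds nothing (no advanced item has the dot before a non-terminal).

GOTO = { [F → F . ;], [X → F .] }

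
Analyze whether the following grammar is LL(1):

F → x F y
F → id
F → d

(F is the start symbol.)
Yes, the grammar is LL(1).

For F:
  PREDICT(F → x F y) = { 'x' }
  PREDICT(F → id) = { 'id' }
  PREDICT(F → d) = { 'd' }

All predict sets are disjoint. The grammar IS LL(1).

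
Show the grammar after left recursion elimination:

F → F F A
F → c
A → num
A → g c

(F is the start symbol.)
F is directly left-recursive. The standard transformation for
  A → A α₁ | ... | A α_m | β₁ | ... | β_n
is
  A  → β₁ A' | ... | β_n A'
  A' → α₁ A' | ... | α_m A' | ε

F → c becomes F → c F'
F → F F A becomes F' → F A F'
Add F' → ε

Productions for other non-terminals are unchanged:
  A → num
  A → g c

Resulting grammar:
F → c F'
F' → F A F'
F' → ε
A → num
A → g c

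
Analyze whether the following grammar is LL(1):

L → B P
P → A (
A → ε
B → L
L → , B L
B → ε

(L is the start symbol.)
No. Predict set conflict for L: { ',' }

Relevant sets:
  FIRST(B) = { '(', ',', ε }
  FIRST(P) = { '(' }
  FIRST(L) = { '(', ',' }
  FOLLOW(B) = { '(', ',' }

For L:
  PREDICT(L → B P) = { '(', ',' }
  PREDICT(L → ',' B L) = { ',' }
For B:
  PREDICT(B → L) = { '(', ',' }
  PREDICT(B → ε) = { '(', ',' }
P, A have a single production, so nothing to check there.

Conflict found: Predict set conflict for L: { ',' }
The grammar is NOT LL(1).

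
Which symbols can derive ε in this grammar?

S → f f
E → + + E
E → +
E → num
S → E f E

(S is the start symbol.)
None

A non-terminal is nullable if it can derive ε (the empty string): either it has an ε-production, or it has a production whose right-hand side consists entirely of nullable non-terminals.

There are no ε-productions, so no non-terminal can derive ε.
No non-terminals are nullable.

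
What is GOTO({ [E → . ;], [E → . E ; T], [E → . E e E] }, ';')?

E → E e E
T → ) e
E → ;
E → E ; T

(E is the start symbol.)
GOTO(I, ';') = CLOSURE({ [A → αX.β] : [A → α.Xβ] ∈ I, X = ';' })

Items with dot before ';', with the dot advanced:
  [E → . ;] → [E → ; .]
Closure adds nothing (no advanced item has the dot before a non-terminal).

GOTO = { [E → ; .] }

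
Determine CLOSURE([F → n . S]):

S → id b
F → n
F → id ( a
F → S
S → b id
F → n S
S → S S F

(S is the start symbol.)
To compute CLOSURE, for each item [A → α.Bβ] where B is a non-terminal, add [B → .γ] for all productions B → γ; repeat for the newly added items until nothing changes.

Start with: [F → n . S]
  [F → n . S] has the dot before S: add [S → . id b], [S → . b id], [S → . S S F]
No further items can be added.

CLOSURE = { [F → n . S], [S → . S S F], [S → . b id], [S → . id b] }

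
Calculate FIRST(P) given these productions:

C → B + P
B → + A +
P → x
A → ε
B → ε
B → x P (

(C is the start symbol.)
From P → x:
  - x is a terminal: add 'x' and stop

Collecting: FIRST(P) = { 'x' }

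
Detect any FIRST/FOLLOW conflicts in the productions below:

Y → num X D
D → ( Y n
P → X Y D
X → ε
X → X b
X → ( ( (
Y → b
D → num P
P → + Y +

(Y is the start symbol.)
Yes. X → X b with FOLLOW(X) on { '(', 'b' }; X → '(' '(' '(' with FOLLOW(X) on { '(' }

Nullable non-terminals: X.
FIRST sets used below: FIRST(X) = { '(', 'b', ε }

X: nullable alternative(s) X → ε; FOLLOW(X) = { '(', 'b', 'num' }
  X → ε: FIRST \ {ε} = { } — this is the only nullable alternative, skip
  X → X b: FIRST \ {ε} = { '(', 'b' } — overlaps FOLLOW(X) on { '(', 'b' }: CONFLICT
  X → ( ( (: FIRST \ {ε} = { '(' } — overlaps FOLLOW(X) on { '(' }: CONFLICT

D, P, Y have no nullable alternative, so no FIRST/FOLLOW check is needed there.

So the grammar has 2 FIRST/FOLLOW conflicts (marked CONFLICT above).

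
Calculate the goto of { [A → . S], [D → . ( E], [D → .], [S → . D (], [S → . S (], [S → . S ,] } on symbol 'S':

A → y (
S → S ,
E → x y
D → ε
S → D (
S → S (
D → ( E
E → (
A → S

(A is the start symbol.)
GOTO(I, 'S') = CLOSURE({ [A → αX.β] : [A → α.Xβ] ∈ I, X = 'S' })

Items with dot before 'S', with the dot advanced:
  [A → . S] → [A → S .]
  [S → . S (] → [S → S . (]
  [S → . S ,] → [S → S . ,]
Closure adds nothing (no advanced item has the dot before a non-terminal).

GOTO = { [A → S .], [S → S . (], [S → S . ,] }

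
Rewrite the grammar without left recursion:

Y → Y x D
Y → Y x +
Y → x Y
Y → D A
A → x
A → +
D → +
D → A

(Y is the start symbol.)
Y → x Y Y'
Y → D A Y'
Y' → x D Y'
Y' → x + Y'
Y' → ε
A → x
A → +
D → +
D → A

Y is directly left-recursive. The standard transformation for
  A → A α₁ | ... | A α_m | β₁ | ... | β_n
is
  A  → β₁ A' | ... | β_n A'
  A' → α₁ A' | ... | α_m A' | ε

Y → x Y becomes Y → x Y Y'
Y → D A becomes Y → D A Y'
Y → Y x D becomes Y' → x D Y'
Y → Y x + becomes Y' → x + Y'
Add Y' → ε

Productions for other non-terminals are unchanged:
  A → x
  A → +
  D → +
  D → A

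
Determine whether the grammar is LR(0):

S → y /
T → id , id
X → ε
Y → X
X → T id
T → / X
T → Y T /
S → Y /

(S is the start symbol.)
No. Shift-reduce conflict between [X → .] and [S → . y /]

A grammar is LR(0) if no state in the canonical LR(0) collection has:
  - both a shift item (dot before a terminal) and a complete item (shift-reduce conflict), or
  - two or more complete items (reduce-reduce conflict; the accept item [S' → S .] counts as a complete item here).

Augment with S' → S and build the canonical LR(0) collection (I0 = CLOSURE({[S' → . S]}), then GOTO on every symbol after a dot until no new states appear). It has 17 states:
  I0: { [S → . Y /], [S → . y /], [S' → . S], [T → . / X], [T → . Y T /], [T → . id , id], [X → . T id], [X → .], [Y → . X] }  — shift, reduce
  I1: { [T → . / X], [T → . Y T /], [T → . id , id], [T → / . X], [X → . T id], [X → .], [Y → . X] }  — shift, reduce
  I2: { [S' → S .] }  — accept
  I3: { [X → T . id] }  — shift
  I4: { [Y → X .] }  — reduce
  I5: { [S → Y . /], [T → . / X], [T → . Y T /], [T → . id , id], [T → Y . T /], [X → . T id], [X → .], [Y → . X] }  — shift, reduce
  I6: { [T → id . , id] }  — shift
  I7: { [S → y . /] }  — shift
  I8: { [S → y / .] }  — reduce
  I9: { [T → id , . id] }  — shift
  I10: { [T → id , id .] }  — reduce
  I11: { [S → Y / .], [T → . / X], [T → . Y T /], [T → . id , id], [T → / . X], [X → . T id], [X → .], [Y → . X] }  — shift, 2 reduces
  I12: { [T → Y T . /], [X → T . id] }  — shift
  I13: { [T → . / X], [T → . Y T /], [T → . id , id], [T → Y . T /], [X → . T id], [X → .], [Y → . X] }  — shift, reduce
  I14: { [T → Y T / .] }  — reduce
  I15: { [X → T id .] }  — reduce
  I16: { [T → / X .], [Y → X .] }  — 2 reduces

Conflict in state I0:
  Shift-reduce conflict between [X → .] and [S → . y /]
So the grammar is NOT LR(0).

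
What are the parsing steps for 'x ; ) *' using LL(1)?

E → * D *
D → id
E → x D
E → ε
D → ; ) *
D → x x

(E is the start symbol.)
LL(1) parsing maintains a stack (initially the start symbol over $) and the input. At each step: if the stack top is a terminal, match it against the current input token; if it is a non-terminal N, replace it with the RHS of M[N, lookahead] (the unique production whose predict set contains the lookahead).

Stack is shown with the top on the left.

Stack    Input      Action
--------------------------
E $      x ; ) * $  output E → x D
x D $    x ; ) * $  match 'x'
D $      ; ) * $    output D → ; ) *
; ) * $  ; ) * $    match ';'
) * $    ) * $      match ')'
* $      * $        match '*'
$        $          accept

The string is accepted.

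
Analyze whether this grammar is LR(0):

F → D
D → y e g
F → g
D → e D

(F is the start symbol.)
Yes, the grammar is LR(0)

Augment with F' → F and build the canonical LR(0) collection (I0 = CLOSURE({[F' → . F]}), then GOTO on every symbol after a dot until no new states appear). It has 9 states:
  I0: { [D → . e D], [D → . y e g], [F → . D], [F → . g], [F' → . F] }  — shift
  I1: { [F → D .] }  — reduce
  I2: { [F' → F .] }  — accept
  I3: { [D → . e D], [D → . y e g], [D → e . D] }  — shift
  I4: { [F → g .] }  — reduce
  I5: { [D → y . e g] }  — shift
  I6: { [D → y e . g] }  — shift
  I7: { [D → y e g .] }  — reduce
  I8: { [D → e D .] }  — reduce

Every state is either a pure shift/goto state or contains exactly one complete item and nothing to shift — no conflicts. The grammar is LR(0).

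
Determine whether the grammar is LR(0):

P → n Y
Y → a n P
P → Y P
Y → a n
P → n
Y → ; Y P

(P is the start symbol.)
No. Shift-reduce conflict between [P → n .] and [Y → . ; Y P]

A grammar is LR(0) if no state in the canonical LR(0) collection has:
  - both a shift item (dot before a terminal) and a complete item (shift-reduce conflict), or
  - two or more complete items (reduce-reduce conflict; the accept item [P' → P .] counts as a complete item here).

Augment with P' → P and build the canonical LR(0) collection (I0 = CLOSURE({[P' → . P]}), then GOTO on every symbol after a dot until no new states appear). It has 12 states:
  I0: { [P → . Y P], [P → . n Y], [P → . n], [P' → . P], [Y → . ; Y P], [Y → . a n P], [Y → . a n] }  — shift
  I1: { [Y → . ; Y P], [Y → . a n P], [Y → . a n], [Y → ; . Y P] }  — shift
  I2: { [P' → P .] }  — accept
  I3: { [P → . Y P], [P → . n Y], [P → . n], [P → Y . P], [Y → . ; Y P], [Y → . a n P], [Y → . a n] }  — shift
  I4: { [Y → a . n P], [Y → a . n] }  — shift
  I5: { [P → n . Y], [P → n .], [Y → . ; Y P], [Y → . a n P], [Y → . a n] }  — shift, reduce
  I6: { [P → n Y .] }  — reduce
  I7: { [P → . Y P], [P → . n Y], [P → . n], [Y → . ; Y P], [Y → . a n P], [Y → . a n], [Y → a n . P], [Y → a n .] }  — shift, reduce
  I8: { [Y → a n P .] }  — reduce
  I9: { [P → Y P .] }  — reduce
  I10: { [P → . Y P], [P → . n Y], [P → . n], [Y → . ; Y P], [Y → . a n P], [Y → . a n], [Y → ; Y . P] }  — shift
  I11: { [Y → ; Y P .] }  — reduce

Conflict in state I5:
  Shift-reduce conflict between [P → n .] and [Y → . ; Y P]
So the grammar is NOT LR(0).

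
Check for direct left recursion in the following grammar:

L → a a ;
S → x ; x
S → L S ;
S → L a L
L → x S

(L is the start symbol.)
L → a a ;: starts with a
S → x ; x: starts with x
S → L S ;: starts with L
S → L a L: starts with L
L → x S: starts with x

No direct left recursion found.

Answer: No direct left recursion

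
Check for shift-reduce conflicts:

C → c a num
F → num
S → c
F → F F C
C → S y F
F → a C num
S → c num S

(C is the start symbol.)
Augment with C' → C and build the canonical LR(0) collection (I0 = CLOSURE({[C' → . C]}), then GOTO on every symbol after a dot until no new states appear). It has 17 states:
  I0: { [C → . S y F], [C → . c a num], [C' → . C], [S → . c num S], [S → . c] }  — shift
  I1: { [C' → C .] }  — accept
  I2: { [C → S . y F] }  — shift
  I3: { [C → c . a num], [S → c . num S], [S → c .] }  — shift, reduce
  I4: { [C → c a . num] }  — shift
  I5: { [S → . c num S], [S → . c], [S → c num . S] }  — shift
  I6: { [S → c num S .] }  — reduce
  I7: { [S → c . num S], [S → c .] }  — shift, reduce
  I8: { [C → c a num .] }  — reduce
  I9: { [C → S y . F], [F → . F F C], [F → . a C num], [F → . num] }  — shift
  I10: { [C → S y F .], [F → . F F C], [F → . a C num], [F → . num], [F → F . F C] }  — shift, reduce
  I11: { [C → . S y F], [C → . c a num], [F → a . C num], [S → . c num S], [S → . c] }  — shift
  I12: { [F → num .] }  — reduce
  I13: { [F → a C . num] }  — shift
  I14: { [F → a C num .] }  — reduce
  I15: { [C → . S y F], [C → . c a num], [F → . F F C], [F → . a C num], [F → . num], [F → F . F C], [F → F F . C], [S → . c num S], [S → . c] }  — shift
  I16: { [F → F F C .] }  — reduce

I3 contains reduce item [S → c .] and shift items [C → c . a num], [S → c . num S] — shift-reduce conflict.
I7 contains reduce item [S → c .] and shift item [S → c . num S] — shift-reduce conflict.
I10 contains reduce item [C → S y F .] and shift items [F → . a C num], [F → . num] — shift-reduce conflict.

Answer: Yes — I3: [S → c .] vs [C → c . a num]; I7: [S → c .] vs [S → c . num S]; I10: [C → S y F .] vs [F → . a C num]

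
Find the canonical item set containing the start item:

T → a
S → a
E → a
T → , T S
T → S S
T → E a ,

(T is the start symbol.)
First, augment the grammar with T' → T
I₀ = CLOSURE({ [T' → . T] }):
  [T' → . T] has the dot before T: add [T → . a], [T → . , T S], [T → . S S], [T → . E a ,]
  [T → . S S] has the dot before S: add [S → . a]
  [T → . E a ,] has the dot before E: add [E → . a]
No further items can be added.

I₀ = { [E → . a], [S → . a], [T → . , T S], [T → . E a ,], [T → . S S], [T → . a], [T' → . T] }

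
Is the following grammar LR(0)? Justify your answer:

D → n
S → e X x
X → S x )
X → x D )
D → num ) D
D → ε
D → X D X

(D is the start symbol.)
A grammar is LR(0) if no state in the canonical LR(0) collection has:
  - both a shift item (dot before a terminal) and a complete item (shift-reduce conflict), or
  - two or more complete items (reduce-reduce conflict; the accept item [D' → D .] counts as a complete item here).

Augment with D' → D and build the canonical LR(0) collection (I0 = CLOSURE({[D' → . D]}), then GOTO on every symbol after a dot until no new states appear). It has 18 states:
  I0: { [D → . X D X], [D → . n], [D → . num ) D], [D → .], [D' → . D], [S → . e X x], [X → . S x )], [X → . x D )] }  — shift, reduce
  I1: { [D' → D .] }  — accept
  I2: { [X → S . x )] }  — shift
  I3: { [D → . X D X], [D → . n], [D → . num ) D], [D → .], [D → X . D X], [S → . e X x], [X → . S x )], [X → . x D )] }  — shift, reduce
  I4: { [S → . e X x], [S → e . X x], [X → . S x )], [X → . x D )] }  — shift
  I5: { [D → n .] }  — reduce
  I6: { [D → num . ) D] }  — shift
  I7: { [D → . X D X], [D → . n], [D → . num ) D], [D → .], [S → . e X x], [X → . S x )], [X → . x D )], [X → x . D )] }  — shift, reduce
  I8: { [X → x D . )] }  — shift
  I9: { [X → x D ) .] }  — reduce
  I10: { [D → . X D X], [D → . n], [D → . num ) D], [D → .], [D → num ) . D], [S → . e X x], [X → . S x )], [X → . x D )] }  — shift, reduce
  I11: { [D → num ) D .] }  — reduce
  I12: { [S → e X . x] }  — shift
  I13: { [S → e X x .] }  — reduce
  I14: { [D → X D . X], [S → . e X x], [X → . S x )], [X → . x D )] }  — shift
  I15: { [D → X D X .] }  — reduce
  I16: { [X → S x . )] }  — shift
  I17: { [X → S x ) .] }  — reduce

Conflict in state I0:
  Shift-reduce conflict between [D → .] and [D → . n]
So the grammar is NOT LR(0).

Answer: No. Shift-reduce conflict between [D → .] and [D → . n]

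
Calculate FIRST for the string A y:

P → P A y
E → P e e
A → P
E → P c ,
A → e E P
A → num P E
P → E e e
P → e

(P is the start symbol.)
FIRST sets of the non-terminals involved (from the grammar, by fixed-point iteration):
  FIRST(A) = { 'e', 'num' }

To compute FIRST(A y), process the symbols left to right:
Symbol A is a non-terminal. Add FIRST(A) \ {ε} = { 'e', 'num' }
A is not nullable (ε ∉ FIRST(A)), so stop here.
FIRST(A y) = { 'e', 'num' }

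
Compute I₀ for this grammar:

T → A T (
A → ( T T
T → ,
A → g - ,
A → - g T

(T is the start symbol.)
{ [A → . ( T T], [A → . - g T], [A → . g - ,], [T → . ,], [T → . A T (], [T' → . T] }

First, augment the grammar with T' → T
I₀ = CLOSURE({ [T' → . T] }):
  [T' → . T] has the dot before T: add [T → . A T (], [T → . ,]
  [T → . A T (] has the dot before A: add [A → . ( T T], [A → . g - ,], [A → . - g T]
No further items can be added.

I₀ = { [A → . ( T T], [A → . - g T], [A → . g - ,], [T → . ,], [T → . A T (], [T' → . T] }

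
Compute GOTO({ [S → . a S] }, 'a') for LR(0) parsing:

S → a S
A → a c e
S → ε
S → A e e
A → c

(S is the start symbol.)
{ [A → . a c e], [A → . c], [S → . A e e], [S → . a S], [S → .], [S → a . S] }

GOTO(I, 'a') = CLOSURE({ [A → αX.β] : [A → α.Xβ] ∈ I, X = 'a' })

Items with dot before 'a', with the dot advanced:
  [S → . a S] → [S → a . S]
Closure of the advanced items:
  [S → a . S] has the dot before S: add [S → . a S], [S → .], [S → . A e e]
  [S → . A e e] has the dot before A: add [A → . a c e], [A → . c]

GOTO = { [A → . a c e], [A → . c], [S → . A e e], [S → . a S], [S → .], [S → a . S] }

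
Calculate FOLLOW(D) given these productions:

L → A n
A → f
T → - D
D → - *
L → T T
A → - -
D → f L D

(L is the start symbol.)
In T → - D: D is at the end, add FOLLOW(T)
In D → f L D: D is at the end; this adds FOLLOW(D) to itself — nothing new

The FOLLOW sets referred to above (computed the same way, to a fixed point):
  FOLLOW(T) = { $, '-', 'f' }

Taking the union: FOLLOW(D) = { $, '-', 'f' }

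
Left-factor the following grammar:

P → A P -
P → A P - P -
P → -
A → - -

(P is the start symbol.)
Left-factoring transforms A → αβ₁ | αβ₂ into A → αA' and A' → β₁ | β₂
(α is the longest common prefix among the alternatives). Repeat until
no nonterminal has two alternatives with a common prefix.

Round 1: P has alternatives sharing prefix 'A P -'. Introduce P': P → A P - P'
  Add: P' → ε
  Add: P' → P -

No remaining common prefixes — done.

Resulting grammar:
P → A P - P'
P' → ε
P' → P -
P → -
A → - -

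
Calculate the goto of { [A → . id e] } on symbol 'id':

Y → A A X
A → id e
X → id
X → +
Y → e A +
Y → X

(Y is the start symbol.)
GOTO(I, 'id') = CLOSURE({ [A → αX.β] : [A → α.Xβ] ∈ I, X = 'id' })

Items with dot before 'id', with the dot advanced:
  [A → . id e] → [A → id . e]
Closure adds nothing (no advanced item has the dot before a non-terminal).

GOTO = { [A → id . e] }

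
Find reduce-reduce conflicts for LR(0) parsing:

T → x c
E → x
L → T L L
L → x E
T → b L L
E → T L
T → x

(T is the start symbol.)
Yes — I10: [E → x .] vs [T → x .]

Augment with T' → T and build the canonical LR(0) collection (I0 = CLOSURE({[T' → . T]}), then GOTO on every symbol after a dot until no new states appear). It has 15 states:
  I0: { [T → . b L L], [T → . x c], [T → . x], [T' → . T] }  — shift
  I1: { [T' → T .] }  — accept
  I2: { [L → . T L L], [L → . x E], [T → . b L L], [T → . x c], [T → . x], [T → b . L L] }  — shift
  I3: { [T → x . c], [T → x .] }  — shift, reduce
  I4: { [T → x c .] }  — reduce
  I5: { [L → . T L L], [L → . x E], [T → . b L L], [T → . x c], [T → . x], [T → b L . L] }  — shift
  I6: { [L → . T L L], [L → . x E], [L → T . L L], [T → . b L L], [T → . x c], [T → . x] }  — shift
  I7: { [E → . T L], [E → . x], [L → x . E], [T → . b L L], [T → . x c], [T → . x], [T → x . c], [T → x .] }  — shift, reduce
  I8: { [L → x E .] }  — reduce
  I9: { [E → T . L], [L → . T L L], [L → . x E], [T → . b L L], [T → . x c], [T → . x] }  — shift
  I10: { [E → x .], [T → x . c], [T → x .] }  — shift, 2 reduces
  I11: { [E → T L .] }  — reduce
  I12: { [L → . T L L], [L → . x E], [L → T L . L], [T → . b L L], [T → . x c], [T → . x] }  — shift
  I13: { [L → T L L .] }  — reduce
  I14: { [T → b L L .] }  — reduce

I10 contains complete items [E → x .], [T → x .] — reduce-reduce conflict.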